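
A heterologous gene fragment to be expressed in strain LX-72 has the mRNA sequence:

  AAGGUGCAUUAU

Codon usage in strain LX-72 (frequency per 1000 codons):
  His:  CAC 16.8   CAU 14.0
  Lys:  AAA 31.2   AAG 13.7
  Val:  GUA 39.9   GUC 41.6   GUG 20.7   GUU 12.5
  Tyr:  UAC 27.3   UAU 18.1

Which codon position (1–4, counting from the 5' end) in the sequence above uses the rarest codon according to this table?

Codon 1 AAG (Lys): 13.7 per 1000.
Codon 2 GUG (Val): 20.7 per 1000.
Codon 3 CAU (His): 14.0 per 1000.
Codon 4 UAU (Tyr): 18.1 per 1000.
Lowest frequency is 13.7 at codon 1.

1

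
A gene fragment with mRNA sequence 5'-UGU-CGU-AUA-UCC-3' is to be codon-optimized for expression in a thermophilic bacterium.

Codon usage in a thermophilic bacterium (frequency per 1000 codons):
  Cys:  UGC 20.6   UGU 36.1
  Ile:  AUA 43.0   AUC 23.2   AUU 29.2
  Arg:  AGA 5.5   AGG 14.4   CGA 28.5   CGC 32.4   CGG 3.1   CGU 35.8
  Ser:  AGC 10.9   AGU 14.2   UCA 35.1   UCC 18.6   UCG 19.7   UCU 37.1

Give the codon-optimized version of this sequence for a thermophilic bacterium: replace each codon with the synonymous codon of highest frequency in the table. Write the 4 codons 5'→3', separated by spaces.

UGU CGU AUA UCU

Codon 1 (Cys): best is UGU at 36.1.
Codon 2 (Arg): best is CGU at 35.8.
Codon 3 (Ile): best is AUA at 43.0.
Codon 4 (Ser): best is UCU at 37.1.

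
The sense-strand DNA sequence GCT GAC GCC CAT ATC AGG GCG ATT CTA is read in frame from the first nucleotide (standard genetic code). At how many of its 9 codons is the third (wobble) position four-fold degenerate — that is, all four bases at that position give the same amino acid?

4

Codon 1 GCT (Ala): third position 4-fold.
Codon 2 GAC (Asp): third position 2-fold.
Codon 3 GCC (Ala): third position 4-fold.
Codon 4 CAT (His): third position 2-fold.
Codon 5 ATC (Ile): third position 3-fold.
Codon 6 AGG (Arg): third position 2-fold.
Codon 7 GCG (Ala): third position 4-fold.
Codon 8 ATT (Ile): third position 3-fold.
Codon 9 CTA (Leu): third position 4-fold.
Four-fold degenerate third positions: 4.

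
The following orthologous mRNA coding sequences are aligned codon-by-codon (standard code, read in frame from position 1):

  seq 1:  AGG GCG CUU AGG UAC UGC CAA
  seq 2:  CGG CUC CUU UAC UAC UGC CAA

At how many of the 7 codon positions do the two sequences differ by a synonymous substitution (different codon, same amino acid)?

Codon 1: AGG Arg / CGG Arg — synonymous.
Codon 2: GCG Ala / CUC Leu — nonsynonymous.
Codon 3: CUU Leu / CUU Leu — identical.
Codon 4: AGG Arg / UAC Tyr — nonsynonymous.
Codon 5: UAC Tyr / UAC Tyr — identical.
Codon 6: UGC Cys / UGC Cys — identical.
Codon 7: CAA Gln / CAA Gln — identical.
Synonymous differences: 1.

1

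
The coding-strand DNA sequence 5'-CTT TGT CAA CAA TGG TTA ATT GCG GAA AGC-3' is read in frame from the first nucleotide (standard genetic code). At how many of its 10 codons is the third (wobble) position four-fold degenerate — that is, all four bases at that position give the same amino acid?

Codon 1 CTT (Leu): third position 4-fold.
Codon 2 TGT (Cys): third position 2-fold.
Codon 3 CAA (Gln): third position 2-fold.
Codon 4 CAA (Gln): third position 2-fold.
Codon 5 TGG (Trp): third position 1-fold.
Codon 6 TTA (Leu): third position 2-fold.
Codon 7 ATT (Ile): third position 3-fold.
Codon 8 GCG (Ala): third position 4-fold.
Codon 9 GAA (Glu): third position 2-fold.
Codon 10 AGC (Ser): third position 2-fold.
Four-fold degenerate third positions: 2.

2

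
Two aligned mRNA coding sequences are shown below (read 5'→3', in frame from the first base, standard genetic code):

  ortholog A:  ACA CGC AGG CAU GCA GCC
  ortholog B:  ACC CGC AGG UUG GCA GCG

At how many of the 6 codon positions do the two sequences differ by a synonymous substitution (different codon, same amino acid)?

Codon 1: ACA Thr / ACC Thr — synonymous.
Codon 2: CGC Arg / CGC Arg — identical.
Codon 3: AGG Arg / AGG Arg — identical.
Codon 4: CAU His / UUG Leu — nonsynonymous.
Codon 5: GCA Ala / GCA Ala — identical.
Codon 6: GCC Ala / GCG Ala — synonymous.
Synonymous differences: 2.

2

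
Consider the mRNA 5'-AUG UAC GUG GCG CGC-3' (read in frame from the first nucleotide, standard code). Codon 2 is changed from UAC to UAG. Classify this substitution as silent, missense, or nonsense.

Position 6 falls in codon 2: UAC → Tyr.
After the substitution the codon is UAG → Stop.
The new codon is a stop codon, so this is a nonsense mutation.

nonsense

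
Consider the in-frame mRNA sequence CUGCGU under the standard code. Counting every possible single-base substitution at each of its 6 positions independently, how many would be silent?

7

Codon 1 (CUG, Leu): 4 synonymous substitutions.
Codon 2 (CGU, Arg): 3 synonymous substitutions.
Total: 4 + 3 = 7.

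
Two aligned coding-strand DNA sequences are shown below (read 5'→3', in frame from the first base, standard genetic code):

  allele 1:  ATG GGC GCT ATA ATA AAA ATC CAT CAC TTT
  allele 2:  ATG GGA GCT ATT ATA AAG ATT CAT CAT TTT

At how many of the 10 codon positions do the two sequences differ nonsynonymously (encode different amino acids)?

Codon 1: ATG Met / ATG Met — identical.
Codon 2: GGC Gly / GGA Gly — synonymous.
Codon 3: GCT Ala / GCT Ala — identical.
Codon 4: ATA Ile / ATT Ile — synonymous.
Codon 5: ATA Ile / ATA Ile — identical.
Codon 6: AAA Lys / AAG Lys — synonymous.
Codon 7: ATC Ile / ATT Ile — synonymous.
Codon 8: CAT His / CAT His — identical.
Codon 9: CAC His / CAT His — synonymous.
Codon 10: TTT Phe / TTT Phe — identical.
Nonsynonymous differences: 0.

0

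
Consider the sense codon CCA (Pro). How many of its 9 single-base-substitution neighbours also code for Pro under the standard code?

Position 1: none → 0 synonymous.
Position 2: none → 0 synonymous.
Position 3: CCT, CCC, CCG → 3 synonymous.
Total: 0 + 0 + 3 = 3.

3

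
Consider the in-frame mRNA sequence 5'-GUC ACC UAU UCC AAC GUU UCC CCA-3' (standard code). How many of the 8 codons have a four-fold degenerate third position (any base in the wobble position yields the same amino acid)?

Codon 1 GUC (Val): third position 4-fold.
Codon 2 ACC (Thr): third position 4-fold.
Codon 3 UAU (Tyr): third position 2-fold.
Codon 4 UCC (Ser): third position 4-fold.
Codon 5 AAC (Asn): third position 2-fold.
Codon 6 GUU (Val): third position 4-fold.
Codon 7 UCC (Ser): third position 4-fold.
Codon 8 CCA (Pro): third position 4-fold.
Four-fold degenerate third positions: 6.

6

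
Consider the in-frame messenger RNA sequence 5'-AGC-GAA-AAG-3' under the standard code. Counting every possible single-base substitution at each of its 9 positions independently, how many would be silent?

3

Codon 1 (AGC, Ser): 1 synonymous substitution.
Codon 2 (GAA, Glu): 1 synonymous substitution.
Codon 3 (AAG, Lys): 1 synonymous substitution.
Total: 1 + 1 + 1 = 3.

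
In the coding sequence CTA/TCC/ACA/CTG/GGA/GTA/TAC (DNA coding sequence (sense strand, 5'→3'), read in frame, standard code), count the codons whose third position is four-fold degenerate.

Codon 1 CTA (Leu): third position 4-fold.
Codon 2 TCC (Ser): third position 4-fold.
Codon 3 ACA (Thr): third position 4-fold.
Codon 4 CTG (Leu): third position 4-fold.
Codon 5 GGA (Gly): third position 4-fold.
Codon 6 GTA (Val): third position 4-fold.
Codon 7 TAC (Tyr): third position 2-fold.
Four-fold degenerate third positions: 6.

6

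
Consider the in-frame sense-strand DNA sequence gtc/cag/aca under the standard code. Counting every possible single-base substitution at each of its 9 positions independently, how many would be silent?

7

Codon 1 (GTC, Val): 3 synonymous substitutions.
Codon 2 (CAG, Gln): 1 synonymous substitution.
Codon 3 (ACA, Thr): 3 synonymous substitutions.
Total: 3 + 1 + 3 = 7.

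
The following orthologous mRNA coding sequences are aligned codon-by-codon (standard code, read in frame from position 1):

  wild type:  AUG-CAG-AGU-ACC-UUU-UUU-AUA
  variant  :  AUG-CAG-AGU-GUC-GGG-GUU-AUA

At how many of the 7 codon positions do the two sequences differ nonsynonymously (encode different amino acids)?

3

Codon 1: AUG Met / AUG Met — identical.
Codon 2: CAG Gln / CAG Gln — identical.
Codon 3: AGU Ser / AGU Ser — identical.
Codon 4: ACC Thr / GUC Val — nonsynonymous.
Codon 5: UUU Phe / GGG Gly — nonsynonymous.
Codon 6: UUU Phe / GUU Val — nonsynonymous.
Codon 7: AUA Ile / AUA Ile — identical.
Nonsynonymous differences: 3.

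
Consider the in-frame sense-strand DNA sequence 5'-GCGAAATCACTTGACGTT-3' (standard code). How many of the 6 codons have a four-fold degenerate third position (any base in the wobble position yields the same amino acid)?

Codon 1 GCG (Ala): third position 4-fold.
Codon 2 AAA (Lys): third position 2-fold.
Codon 3 TCA (Ser): third position 4-fold.
Codon 4 CTT (Leu): third position 4-fold.
Codon 5 GAC (Asp): third position 2-fold.
Codon 6 GTT (Val): third position 4-fold.
Four-fold degenerate third positions: 4.

4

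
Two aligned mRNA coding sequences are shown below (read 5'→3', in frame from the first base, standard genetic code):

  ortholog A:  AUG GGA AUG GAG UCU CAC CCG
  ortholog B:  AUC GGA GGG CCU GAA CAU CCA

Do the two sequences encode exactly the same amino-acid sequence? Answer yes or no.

no

Codon 1: AUG Met / AUC Ile — nonsynonymous.
Codon 2: GGA Gly / GGA Gly — identical.
Codon 3: AUG Met / GGG Gly — nonsynonymous.
Codon 4: GAG Glu / CCU Pro — nonsynonymous.
Codon 5: UCU Ser / GAA Glu — nonsynonymous.
Codon 6: CAC His / CAU His — synonymous.
Codon 7: CCG Pro / CCA Pro — synonymous.
Nonsynonymous differences: 4 → different protein.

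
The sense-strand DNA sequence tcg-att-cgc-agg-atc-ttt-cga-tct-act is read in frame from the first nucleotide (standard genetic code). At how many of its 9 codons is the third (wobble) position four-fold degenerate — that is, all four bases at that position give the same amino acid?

Codon 1 TCG (Ser): third position 4-fold.
Codon 2 ATT (Ile): third position 3-fold.
Codon 3 CGC (Arg): third position 4-fold.
Codon 4 AGG (Arg): third position 2-fold.
Codon 5 ATC (Ile): third position 3-fold.
Codon 6 TTT (Phe): third position 2-fold.
Codon 7 CGA (Arg): third position 4-fold.
Codon 8 TCT (Ser): third position 4-fold.
Codon 9 ACT (Thr): third position 4-fold.
Four-fold degenerate third positions: 5.

5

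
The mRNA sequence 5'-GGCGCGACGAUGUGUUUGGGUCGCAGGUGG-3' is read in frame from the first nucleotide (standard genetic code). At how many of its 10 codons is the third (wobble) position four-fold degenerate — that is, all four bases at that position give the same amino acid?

Codon 1 GGC (Gly): third position 4-fold.
Codon 2 GCG (Ala): third position 4-fold.
Codon 3 ACG (Thr): third position 4-fold.
Codon 4 AUG (Met): third position 1-fold.
Codon 5 UGU (Cys): third position 2-fold.
Codon 6 UUG (Leu): third position 2-fold.
Codon 7 GGU (Gly): third position 4-fold.
Codon 8 CGC (Arg): third position 4-fold.
Codon 9 AGG (Arg): third position 2-fold.
Codon 10 UGG (Trp): third position 1-fold.
Four-fold degenerate third positions: 5.

5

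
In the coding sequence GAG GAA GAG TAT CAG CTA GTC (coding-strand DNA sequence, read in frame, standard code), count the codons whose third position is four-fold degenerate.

2

Codon 1 GAG (Glu): third position 2-fold.
Codon 2 GAA (Glu): third position 2-fold.
Codon 3 GAG (Glu): third position 2-fold.
Codon 4 TAT (Tyr): third position 2-fold.
Codon 5 CAG (Gln): third position 2-fold.
Codon 6 CTA (Leu): third position 4-fold.
Codon 7 GTC (Val): third position 4-fold.
Four-fold degenerate third positions: 2.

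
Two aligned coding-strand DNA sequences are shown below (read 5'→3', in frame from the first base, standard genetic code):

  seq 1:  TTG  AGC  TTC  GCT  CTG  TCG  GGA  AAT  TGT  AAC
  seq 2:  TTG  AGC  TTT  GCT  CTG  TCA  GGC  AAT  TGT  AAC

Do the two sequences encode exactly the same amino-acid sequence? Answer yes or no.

Codon 1: TTG Leu / TTG Leu — identical.
Codon 2: AGC Ser / AGC Ser — identical.
Codon 3: TTC Phe / TTT Phe — synonymous.
Codon 4: GCT Ala / GCT Ala — identical.
Codon 5: CTG Leu / CTG Leu — identical.
Codon 6: TCG Ser / TCA Ser — synonymous.
Codon 7: GGA Gly / GGC Gly — synonymous.
Codon 8: AAT Asn / AAT Asn — identical.
Codon 9: TGT Cys / TGT Cys — identical.
Codon 10: AAC Asn / AAC Asn — identical.
Nonsynonymous differences: 0 → same protein.

yes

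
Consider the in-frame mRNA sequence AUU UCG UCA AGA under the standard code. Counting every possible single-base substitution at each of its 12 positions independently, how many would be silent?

Codon 1 (AUU, Ile): 2 synonymous substitutions.
Codon 2 (UCG, Ser): 3 synonymous substitutions.
Codon 3 (UCA, Ser): 3 synonymous substitutions.
Codon 4 (AGA, Arg): 2 synonymous substitutions.
Total: 2 + 3 + 3 + 2 = 10.

10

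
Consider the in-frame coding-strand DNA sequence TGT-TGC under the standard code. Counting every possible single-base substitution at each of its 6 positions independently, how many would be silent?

Codon 1 (TGT, Cys): 1 synonymous substitution.
Codon 2 (TGC, Cys): 1 synonymous substitution.
Total: 1 + 1 = 2.

2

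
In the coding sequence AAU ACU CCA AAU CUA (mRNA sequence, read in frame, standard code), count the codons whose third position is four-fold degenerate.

Codon 1 AAU (Asn): third position 2-fold.
Codon 2 ACU (Thr): third position 4-fold.
Codon 3 CCA (Pro): third position 4-fold.
Codon 4 AAU (Asn): third position 2-fold.
Codon 5 CUA (Leu): third position 4-fold.
Four-fold degenerate third positions: 3.

3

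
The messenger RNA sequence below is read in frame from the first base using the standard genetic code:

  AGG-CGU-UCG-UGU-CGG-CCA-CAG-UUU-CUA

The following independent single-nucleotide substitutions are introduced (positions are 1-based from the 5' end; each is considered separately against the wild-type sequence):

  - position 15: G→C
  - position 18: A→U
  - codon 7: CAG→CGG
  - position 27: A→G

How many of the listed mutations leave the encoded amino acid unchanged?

Codon 5: CGG (Arg) → CGC (Arg) — synonymous.
Codon 6: CCA (Pro) → CCU (Pro) — synonymous.
Codon 7: CAG (Gln) → CGG (Arg) — missense.
Codon 9: CUA (Leu) → CUG (Leu) — synonymous.
Synonymous: 3 of 4.

3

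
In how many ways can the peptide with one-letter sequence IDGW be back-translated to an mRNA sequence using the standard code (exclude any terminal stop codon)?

24

Ile: 3 codons.
Asp: 2 codons.
Gly: 4 codons.
Trp: 1 codon.
3 × 2 × 4 × 1 = 24.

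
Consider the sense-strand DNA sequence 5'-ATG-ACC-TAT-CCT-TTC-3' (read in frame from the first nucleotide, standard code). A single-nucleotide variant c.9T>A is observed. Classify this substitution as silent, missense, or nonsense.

nonsense

Position 9 falls in codon 3: TAT → Tyr.
After the substitution the codon is TAA → Stop.
The new codon is a stop codon, so this is a nonsense mutation.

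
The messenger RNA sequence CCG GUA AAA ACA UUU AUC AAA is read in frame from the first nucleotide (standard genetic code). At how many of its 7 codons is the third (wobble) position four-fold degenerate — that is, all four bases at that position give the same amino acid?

Codon 1 CCG (Pro): third position 4-fold.
Codon 2 GUA (Val): third position 4-fold.
Codon 3 AAA (Lys): third position 2-fold.
Codon 4 ACA (Thr): third position 4-fold.
Codon 5 UUU (Phe): third position 2-fold.
Codon 6 AUC (Ile): third position 3-fold.
Codon 7 AAA (Lys): third position 2-fold.
Four-fold degenerate third positions: 3.

3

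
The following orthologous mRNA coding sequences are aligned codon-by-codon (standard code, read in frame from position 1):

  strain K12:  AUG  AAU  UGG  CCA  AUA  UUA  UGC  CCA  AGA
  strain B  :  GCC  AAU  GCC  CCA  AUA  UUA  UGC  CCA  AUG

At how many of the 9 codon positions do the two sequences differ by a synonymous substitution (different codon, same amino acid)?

Codon 1: AUG Met / GCC Ala — nonsynonymous.
Codon 2: AAU Asn / AAU Asn — identical.
Codon 3: UGG Trp / GCC Ala — nonsynonymous.
Codon 4: CCA Pro / CCA Pro — identical.
Codon 5: AUA Ile / AUA Ile — identical.
Codon 6: UUA Leu / UUA Leu — identical.
Codon 7: UGC Cys / UGC Cys — identical.
Codon 8: CCA Pro / CCA Pro — identical.
Codon 9: AGA Arg / AUG Met — nonsynonymous.
Synonymous differences: 0.

0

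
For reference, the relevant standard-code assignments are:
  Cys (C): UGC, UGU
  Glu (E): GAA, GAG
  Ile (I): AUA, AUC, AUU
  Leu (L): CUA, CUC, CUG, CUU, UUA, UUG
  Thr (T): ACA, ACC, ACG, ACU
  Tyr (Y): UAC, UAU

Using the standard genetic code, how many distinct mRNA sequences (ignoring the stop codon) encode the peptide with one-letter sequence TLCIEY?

Thr: 4 codons.
Leu: 6 codons.
Cys: 2 codons.
Ile: 3 codons.
Glu: 2 codons.
Tyr: 2 codons.
4 × 6 × 2 × 3 × 2 × 2 = 576.

576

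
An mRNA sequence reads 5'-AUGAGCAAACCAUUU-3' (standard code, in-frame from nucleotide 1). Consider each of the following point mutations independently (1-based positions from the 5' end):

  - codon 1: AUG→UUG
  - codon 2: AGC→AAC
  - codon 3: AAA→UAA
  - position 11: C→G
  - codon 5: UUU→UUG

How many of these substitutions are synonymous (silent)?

Codon 1: AUG (Met) → UUG (Leu) — missense.
Codon 2: AGC (Ser) → AAC (Asn) — missense.
Codon 3: AAA (Lys) → UAA (Stop) — nonsense.
Codon 4: CCA (Pro) → CGA (Arg) — missense.
Codon 5: UUU (Phe) → UUG (Leu) — missense.
Synonymous: 0 of 5.

0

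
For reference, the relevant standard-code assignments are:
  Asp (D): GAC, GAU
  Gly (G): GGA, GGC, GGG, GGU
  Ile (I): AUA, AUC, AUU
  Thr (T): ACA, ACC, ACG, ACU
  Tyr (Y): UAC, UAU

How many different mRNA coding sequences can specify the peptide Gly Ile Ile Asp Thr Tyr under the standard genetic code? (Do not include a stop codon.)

576

Gly: 4 codons.
Ile: 3 codons.
Ile: 3 codons.
Asp: 2 codons.
Thr: 4 codons.
Tyr: 2 codons.
4 × 3 × 3 × 2 × 4 × 2 = 576.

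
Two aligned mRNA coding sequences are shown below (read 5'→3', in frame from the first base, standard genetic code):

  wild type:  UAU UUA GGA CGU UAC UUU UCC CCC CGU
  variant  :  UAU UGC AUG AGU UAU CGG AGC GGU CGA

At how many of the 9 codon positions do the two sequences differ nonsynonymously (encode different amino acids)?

5

Codon 1: UAU Tyr / UAU Tyr — identical.
Codon 2: UUA Leu / UGC Cys — nonsynonymous.
Codon 3: GGA Gly / AUG Met — nonsynonymous.
Codon 4: CGU Arg / AGU Ser — nonsynonymous.
Codon 5: UAC Tyr / UAU Tyr — synonymous.
Codon 6: UUU Phe / CGG Arg — nonsynonymous.
Codon 7: UCC Ser / AGC Ser — synonymous.
Codon 8: CCC Pro / GGU Gly — nonsynonymous.
Codon 9: CGU Arg / CGA Arg — synonymous.
Nonsynonymous differences: 5.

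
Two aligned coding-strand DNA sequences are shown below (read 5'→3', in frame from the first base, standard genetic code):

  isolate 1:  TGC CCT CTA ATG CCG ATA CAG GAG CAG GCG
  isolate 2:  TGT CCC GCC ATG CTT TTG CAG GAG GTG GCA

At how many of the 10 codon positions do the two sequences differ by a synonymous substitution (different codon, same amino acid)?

Codon 1: TGC Cys / TGT Cys — synonymous.
Codon 2: CCT Pro / CCC Pro — synonymous.
Codon 3: CTA Leu / GCC Ala — nonsynonymous.
Codon 4: ATG Met / ATG Met — identical.
Codon 5: CCG Pro / CTT Leu — nonsynonymous.
Codon 6: ATA Ile / TTG Leu — nonsynonymous.
Codon 7: CAG Gln / CAG Gln — identical.
Codon 8: GAG Glu / GAG Glu — identical.
Codon 9: CAG Gln / GTG Val — nonsynonymous.
Codon 10: GCG Ala / GCA Ala — synonymous.
Synonymous differences: 3.

3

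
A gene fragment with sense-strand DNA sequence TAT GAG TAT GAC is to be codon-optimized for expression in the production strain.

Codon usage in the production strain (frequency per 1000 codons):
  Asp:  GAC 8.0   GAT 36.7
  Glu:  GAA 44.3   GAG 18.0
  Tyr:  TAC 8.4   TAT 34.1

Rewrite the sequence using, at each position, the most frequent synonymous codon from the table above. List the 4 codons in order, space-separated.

TAT GAA TAT GAT

Codon 1 (Tyr): best is TAT at 34.1.
Codon 2 (Glu): best is GAA at 44.3.
Codon 3 (Tyr): best is TAT at 34.1.
Codon 4 (Asp): best is GAT at 36.7.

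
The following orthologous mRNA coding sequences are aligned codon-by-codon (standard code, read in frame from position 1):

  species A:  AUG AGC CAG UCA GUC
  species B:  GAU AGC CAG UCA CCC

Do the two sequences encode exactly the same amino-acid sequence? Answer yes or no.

no

Codon 1: AUG Met / GAU Asp — nonsynonymous.
Codon 2: AGC Ser / AGC Ser — identical.
Codon 3: CAG Gln / CAG Gln — identical.
Codon 4: UCA Ser / UCA Ser — identical.
Codon 5: GUC Val / CCC Pro — nonsynonymous.
Nonsynonymous differences: 2 → different protein.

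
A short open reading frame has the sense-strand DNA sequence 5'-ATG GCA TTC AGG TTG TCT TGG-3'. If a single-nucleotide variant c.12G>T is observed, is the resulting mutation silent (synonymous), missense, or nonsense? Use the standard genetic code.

Position 12 falls in codon 4: AGG → Arg.
After the substitution the codon is AGT → Ser.
Arg ≠ Ser, so this is a missense mutation.

missense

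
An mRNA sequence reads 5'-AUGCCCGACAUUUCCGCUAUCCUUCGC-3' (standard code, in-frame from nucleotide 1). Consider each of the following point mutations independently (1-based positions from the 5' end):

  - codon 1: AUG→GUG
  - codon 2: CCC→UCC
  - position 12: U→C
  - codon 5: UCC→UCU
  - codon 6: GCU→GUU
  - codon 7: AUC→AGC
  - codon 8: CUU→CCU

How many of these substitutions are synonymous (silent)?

2

Codon 1: AUG (Met) → GUG (Val) — missense.
Codon 2: CCC (Pro) → UCC (Ser) — missense.
Codon 4: AUU (Ile) → AUC (Ile) — synonymous.
Codon 5: UCC (Ser) → UCU (Ser) — synonymous.
Codon 6: GCU (Ala) → GUU (Val) — missense.
Codon 7: AUC (Ile) → AGC (Ser) — missense.
Codon 8: CUU (Leu) → CCU (Pro) — missense.
Synonymous: 2 of 7.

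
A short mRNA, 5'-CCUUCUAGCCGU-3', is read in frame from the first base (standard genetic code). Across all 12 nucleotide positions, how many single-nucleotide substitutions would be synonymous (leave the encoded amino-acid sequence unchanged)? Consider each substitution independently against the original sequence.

Codon 1 (CCU, Pro): 3 synonymous substitutions.
Codon 2 (UCU, Ser): 3 synonymous substitutions.
Codon 3 (AGC, Ser): 1 synonymous substitution.
Codon 4 (CGU, Arg): 3 synonymous substitutions.
Total: 3 + 3 + 1 + 3 = 10.

10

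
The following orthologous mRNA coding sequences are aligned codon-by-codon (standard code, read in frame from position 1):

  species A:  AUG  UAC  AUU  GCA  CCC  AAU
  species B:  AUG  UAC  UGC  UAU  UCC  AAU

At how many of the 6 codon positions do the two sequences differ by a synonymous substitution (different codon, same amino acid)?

Codon 1: AUG Met / AUG Met — identical.
Codon 2: UAC Tyr / UAC Tyr — identical.
Codon 3: AUU Ile / UGC Cys — nonsynonymous.
Codon 4: GCA Ala / UAU Tyr — nonsynonymous.
Codon 5: CCC Pro / UCC Ser — nonsynonymous.
Codon 6: AAU Asn / AAU Asn — identical.
Synonymous differences: 0.

0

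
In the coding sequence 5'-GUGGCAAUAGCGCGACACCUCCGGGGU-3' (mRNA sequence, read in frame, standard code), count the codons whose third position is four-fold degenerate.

7

Codon 1 GUG (Val): third position 4-fold.
Codon 2 GCA (Ala): third position 4-fold.
Codon 3 AUA (Ile): third position 3-fold.
Codon 4 GCG (Ala): third position 4-fold.
Codon 5 CGA (Arg): third position 4-fold.
Codon 6 CAC (His): third position 2-fold.
Codon 7 CUC (Leu): third position 4-fold.
Codon 8 CGG (Arg): third position 4-fold.
Codon 9 GGU (Gly): third position 4-fold.
Four-fold degenerate third positions: 7.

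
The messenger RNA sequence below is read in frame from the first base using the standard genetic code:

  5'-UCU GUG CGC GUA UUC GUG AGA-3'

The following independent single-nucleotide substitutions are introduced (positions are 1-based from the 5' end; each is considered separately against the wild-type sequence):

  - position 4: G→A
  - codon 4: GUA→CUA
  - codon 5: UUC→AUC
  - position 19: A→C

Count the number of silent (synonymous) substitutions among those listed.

Codon 2: GUG (Val) → AUG (Met) — missense.
Codon 4: GUA (Val) → CUA (Leu) — missense.
Codon 5: UUC (Phe) → AUC (Ile) — missense.
Codon 7: AGA (Arg) → CGA (Arg) — synonymous.
Synonymous: 1 of 4.

1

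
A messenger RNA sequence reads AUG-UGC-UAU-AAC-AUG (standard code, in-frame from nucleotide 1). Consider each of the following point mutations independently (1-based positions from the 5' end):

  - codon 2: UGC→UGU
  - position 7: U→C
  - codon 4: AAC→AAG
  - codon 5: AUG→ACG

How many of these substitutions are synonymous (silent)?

1

Codon 2: UGC (Cys) → UGU (Cys) — synonymous.
Codon 3: UAU (Tyr) → CAU (His) — missense.
Codon 4: AAC (Asn) → AAG (Lys) — missense.
Codon 5: AUG (Met) → ACG (Thr) — missense.
Synonymous: 1 of 4.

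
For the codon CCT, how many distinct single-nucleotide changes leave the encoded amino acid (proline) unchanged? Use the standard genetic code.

3

Position 1: none → 0 synonymous.
Position 2: none → 0 synonymous.
Position 3: CCC, CCA, CCG → 3 synonymous.
Total: 0 + 0 + 3 = 3.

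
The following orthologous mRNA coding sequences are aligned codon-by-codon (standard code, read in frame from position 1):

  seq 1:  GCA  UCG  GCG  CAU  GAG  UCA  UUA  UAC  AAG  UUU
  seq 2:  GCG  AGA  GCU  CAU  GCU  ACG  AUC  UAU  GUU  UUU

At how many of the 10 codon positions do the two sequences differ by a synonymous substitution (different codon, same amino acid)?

3

Codon 1: GCA Ala / GCG Ala — synonymous.
Codon 2: UCG Ser / AGA Arg — nonsynonymous.
Codon 3: GCG Ala / GCU Ala — synonymous.
Codon 4: CAU His / CAU His — identical.
Codon 5: GAG Glu / GCU Ala — nonsynonymous.
Codon 6: UCA Ser / ACG Thr — nonsynonymous.
Codon 7: UUA Leu / AUC Ile — nonsynonymous.
Codon 8: UAC Tyr / UAU Tyr — synonymous.
Codon 9: AAG Lys / GUU Val — nonsynonymous.
Codon 10: UUU Phe / UUU Phe — identical.
Synonymous differences: 3.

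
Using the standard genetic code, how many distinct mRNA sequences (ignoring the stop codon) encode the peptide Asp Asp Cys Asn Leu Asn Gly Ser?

Asp: 2 codons.
Asp: 2 codons.
Cys: 2 codons.
Asn: 2 codons.
Leu: 6 codons.
Asn: 2 codons.
Gly: 4 codons.
Ser: 6 codons.
2 × 2 × 2 × 2 × 6 × 2 × 4 × 6 = 4608.

4608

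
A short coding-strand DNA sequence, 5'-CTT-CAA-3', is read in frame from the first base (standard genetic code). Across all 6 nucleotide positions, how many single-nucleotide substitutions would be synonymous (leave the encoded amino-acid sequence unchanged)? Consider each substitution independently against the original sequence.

4

Codon 1 (CTT, Leu): 3 synonymous substitutions.
Codon 2 (CAA, Gln): 1 synonymous substitution.
Total: 3 + 1 = 4.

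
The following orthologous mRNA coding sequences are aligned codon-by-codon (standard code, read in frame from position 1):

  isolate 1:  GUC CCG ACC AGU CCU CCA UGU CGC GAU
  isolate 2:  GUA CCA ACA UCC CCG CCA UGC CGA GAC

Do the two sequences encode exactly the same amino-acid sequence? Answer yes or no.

Codon 1: GUC Val / GUA Val — synonymous.
Codon 2: CCG Pro / CCA Pro — synonymous.
Codon 3: ACC Thr / ACA Thr — synonymous.
Codon 4: AGU Ser / UCC Ser — synonymous.
Codon 5: CCU Pro / CCG Pro — synonymous.
Codon 6: CCA Pro / CCA Pro — identical.
Codon 7: UGU Cys / UGC Cys — synonymous.
Codon 8: CGC Arg / CGA Arg — synonymous.
Codon 9: GAU Asp / GAC Asp — synonymous.
Nonsynonymous differences: 0 → same protein.

yes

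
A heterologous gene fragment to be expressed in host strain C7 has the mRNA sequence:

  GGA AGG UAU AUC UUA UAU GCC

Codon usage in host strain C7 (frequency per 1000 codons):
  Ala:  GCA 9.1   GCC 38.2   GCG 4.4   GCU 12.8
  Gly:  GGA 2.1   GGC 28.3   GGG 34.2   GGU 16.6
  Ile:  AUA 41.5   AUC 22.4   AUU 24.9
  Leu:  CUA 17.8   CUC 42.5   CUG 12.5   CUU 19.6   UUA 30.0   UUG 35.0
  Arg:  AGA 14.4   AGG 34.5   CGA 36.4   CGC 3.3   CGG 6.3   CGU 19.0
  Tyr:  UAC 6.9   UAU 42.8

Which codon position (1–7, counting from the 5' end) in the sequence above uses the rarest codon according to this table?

1

Codon 1 GGA (Gly): 2.1 per 1000.
Codon 2 AGG (Arg): 34.5 per 1000.
Codon 3 UAU (Tyr): 42.8 per 1000.
Codon 4 AUC (Ile): 22.4 per 1000.
Codon 5 UUA (Leu): 30.0 per 1000.
Codon 6 UAU (Tyr): 42.8 per 1000.
Codon 7 GCC (Ala): 38.2 per 1000.
Lowest frequency is 2.1 at codon 1.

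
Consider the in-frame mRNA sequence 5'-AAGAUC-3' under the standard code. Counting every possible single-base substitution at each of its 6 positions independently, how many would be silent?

3

Codon 1 (AAG, Lys): 1 synonymous substitution.
Codon 2 (AUC, Ile): 2 synonymous substitutions.
Total: 1 + 2 = 3.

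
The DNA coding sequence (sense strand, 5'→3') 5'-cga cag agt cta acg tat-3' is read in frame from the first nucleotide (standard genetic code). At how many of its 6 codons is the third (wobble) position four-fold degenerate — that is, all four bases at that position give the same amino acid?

Codon 1 CGA (Arg): third position 4-fold.
Codon 2 CAG (Gln): third position 2-fold.
Codon 3 AGT (Ser): third position 2-fold.
Codon 4 CTA (Leu): third position 4-fold.
Codon 5 ACG (Thr): third position 4-fold.
Codon 6 TAT (Tyr): third position 2-fold.
Four-fold degenerate third positions: 3.

3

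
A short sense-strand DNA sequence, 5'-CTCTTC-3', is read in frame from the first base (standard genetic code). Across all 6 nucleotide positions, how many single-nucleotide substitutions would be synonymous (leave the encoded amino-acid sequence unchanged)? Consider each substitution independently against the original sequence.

4

Codon 1 (CTC, Leu): 3 synonymous substitutions.
Codon 2 (TTC, Phe): 1 synonymous substitution.
Total: 3 + 1 = 4.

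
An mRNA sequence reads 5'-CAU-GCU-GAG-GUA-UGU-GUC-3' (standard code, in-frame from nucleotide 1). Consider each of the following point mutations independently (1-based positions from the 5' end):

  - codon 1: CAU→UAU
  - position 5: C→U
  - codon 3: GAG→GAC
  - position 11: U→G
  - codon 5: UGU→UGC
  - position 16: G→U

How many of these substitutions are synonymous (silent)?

Codon 1: CAU (His) → UAU (Tyr) — missense.
Codon 2: GCU (Ala) → GUU (Val) — missense.
Codon 3: GAG (Glu) → GAC (Asp) — missense.
Codon 4: GUA (Val) → GGA (Gly) — missense.
Codon 5: UGU (Cys) → UGC (Cys) — synonymous.
Codon 6: GUC (Val) → UUC (Phe) — missense.
Synonymous: 1 of 6.

1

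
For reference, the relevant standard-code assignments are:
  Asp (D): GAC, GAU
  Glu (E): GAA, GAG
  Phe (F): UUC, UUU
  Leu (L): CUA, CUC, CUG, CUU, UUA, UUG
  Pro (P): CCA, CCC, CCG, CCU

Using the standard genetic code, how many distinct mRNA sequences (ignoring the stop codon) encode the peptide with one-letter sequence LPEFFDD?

768

Leu: 6 codons.
Pro: 4 codons.
Glu: 2 codons.
Phe: 2 codons.
Phe: 2 codons.
Asp: 2 codons.
Asp: 2 codons.
6 × 4 × 2 × 2 × 2 × 2 × 2 = 768.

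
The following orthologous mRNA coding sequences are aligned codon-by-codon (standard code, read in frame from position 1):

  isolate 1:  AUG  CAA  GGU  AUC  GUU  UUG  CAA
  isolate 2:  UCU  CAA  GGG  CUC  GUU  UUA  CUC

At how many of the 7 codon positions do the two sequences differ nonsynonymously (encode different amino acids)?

Codon 1: AUG Met / UCU Ser — nonsynonymous.
Codon 2: CAA Gln / CAA Gln — identical.
Codon 3: GGU Gly / GGG Gly — synonymous.
Codon 4: AUC Ile / CUC Leu — nonsynonymous.
Codon 5: GUU Val / GUU Val — identical.
Codon 6: UUG Leu / UUA Leu — synonymous.
Codon 7: CAA Gln / CUC Leu — nonsynonymous.
Nonsynonymous differences: 3.

3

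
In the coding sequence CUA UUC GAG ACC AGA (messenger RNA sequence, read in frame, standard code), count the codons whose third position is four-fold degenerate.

Codon 1 CUA (Leu): third position 4-fold.
Codon 2 UUC (Phe): third position 2-fold.
Codon 3 GAG (Glu): third position 2-fold.
Codon 4 ACC (Thr): third position 4-fold.
Codon 5 AGA (Arg): third position 2-fold.
Four-fold degenerate third positions: 2.

2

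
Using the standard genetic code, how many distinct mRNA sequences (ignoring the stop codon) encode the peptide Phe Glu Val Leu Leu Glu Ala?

Phe: 2 codons.
Glu: 2 codons.
Val: 4 codons.
Leu: 6 codons.
Leu: 6 codons.
Glu: 2 codons.
Ala: 4 codons.
2 × 2 × 4 × 6 × 6 × 2 × 4 = 4608.

4608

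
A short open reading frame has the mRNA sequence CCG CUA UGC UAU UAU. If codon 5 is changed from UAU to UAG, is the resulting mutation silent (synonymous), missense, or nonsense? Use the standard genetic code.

Position 15 falls in codon 5: UAU → Tyr.
After the substitution the codon is UAG → Stop.
The new codon is a stop codon, so this is a nonsense mutation.

nonsense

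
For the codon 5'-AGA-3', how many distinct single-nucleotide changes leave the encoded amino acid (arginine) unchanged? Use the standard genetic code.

2

Position 1: CGA → 1 synonymous.
Position 2: none → 0 synonymous.
Position 3: AGG → 1 synonymous.
Total: 1 + 0 + 1 = 2.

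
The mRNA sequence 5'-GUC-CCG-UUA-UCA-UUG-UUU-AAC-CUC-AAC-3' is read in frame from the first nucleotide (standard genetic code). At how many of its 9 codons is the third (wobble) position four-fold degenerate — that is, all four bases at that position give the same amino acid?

Codon 1 GUC (Val): third position 4-fold.
Codon 2 CCG (Pro): third position 4-fold.
Codon 3 UUA (Leu): third position 2-fold.
Codon 4 UCA (Ser): third position 4-fold.
Codon 5 UUG (Leu): third position 2-fold.
Codon 6 UUU (Phe): third position 2-fold.
Codon 7 AAC (Asn): third position 2-fold.
Codon 8 CUC (Leu): third position 4-fold.
Codon 9 AAC (Asn): third position 2-fold.
Four-fold degenerate third positions: 4.

4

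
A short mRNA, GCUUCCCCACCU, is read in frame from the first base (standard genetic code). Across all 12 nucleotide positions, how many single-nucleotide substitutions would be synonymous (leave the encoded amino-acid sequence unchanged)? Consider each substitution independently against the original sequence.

12

Codon 1 (GCU, Ala): 3 synonymous substitutions.
Codon 2 (UCC, Ser): 3 synonymous substitutions.
Codon 3 (CCA, Pro): 3 synonymous substitutions.
Codon 4 (CCU, Pro): 3 synonymous substitutions.
Total: 3 + 3 + 3 + 3 = 12.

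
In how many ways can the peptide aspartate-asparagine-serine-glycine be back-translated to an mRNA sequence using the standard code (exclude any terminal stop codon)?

Asp: 2 codons.
Asn: 2 codons.
Ser: 6 codons.
Gly: 4 codons.
2 × 2 × 6 × 4 = 96.

96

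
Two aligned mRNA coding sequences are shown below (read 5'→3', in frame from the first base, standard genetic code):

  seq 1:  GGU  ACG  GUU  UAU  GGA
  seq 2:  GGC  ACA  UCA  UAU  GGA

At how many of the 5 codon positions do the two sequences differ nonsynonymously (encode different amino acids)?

1

Codon 1: GGU Gly / GGC Gly — synonymous.
Codon 2: ACG Thr / ACA Thr — synonymous.
Codon 3: GUU Val / UCA Ser — nonsynonymous.
Codon 4: UAU Tyr / UAU Tyr — identical.
Codon 5: GGA Gly / GGA Gly — identical.
Nonsynonymous differences: 1.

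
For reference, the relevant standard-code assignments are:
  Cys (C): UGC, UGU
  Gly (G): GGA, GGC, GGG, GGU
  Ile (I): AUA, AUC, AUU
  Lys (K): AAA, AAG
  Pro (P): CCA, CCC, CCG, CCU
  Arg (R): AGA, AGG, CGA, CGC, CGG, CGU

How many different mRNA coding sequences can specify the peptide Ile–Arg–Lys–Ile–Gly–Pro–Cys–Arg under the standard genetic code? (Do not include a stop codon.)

20736

Ile: 3 codons.
Arg: 6 codons.
Lys: 2 codons.
Ile: 3 codons.
Gly: 4 codons.
Pro: 4 codons.
Cys: 2 codons.
Arg: 6 codons.
3 × 6 × 2 × 3 × 4 × 4 × 2 × 6 = 20736.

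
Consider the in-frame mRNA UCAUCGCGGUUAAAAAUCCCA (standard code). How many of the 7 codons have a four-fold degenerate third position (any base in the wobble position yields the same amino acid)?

4

Codon 1 UCA (Ser): third position 4-fold.
Codon 2 UCG (Ser): third position 4-fold.
Codon 3 CGG (Arg): third position 4-fold.
Codon 4 UUA (Leu): third position 2-fold.
Codon 5 AAA (Lys): third position 2-fold.
Codon 6 AUC (Ile): third position 3-fold.
Codon 7 CCA (Pro): third position 4-fold.
Four-fold degenerate third positions: 4.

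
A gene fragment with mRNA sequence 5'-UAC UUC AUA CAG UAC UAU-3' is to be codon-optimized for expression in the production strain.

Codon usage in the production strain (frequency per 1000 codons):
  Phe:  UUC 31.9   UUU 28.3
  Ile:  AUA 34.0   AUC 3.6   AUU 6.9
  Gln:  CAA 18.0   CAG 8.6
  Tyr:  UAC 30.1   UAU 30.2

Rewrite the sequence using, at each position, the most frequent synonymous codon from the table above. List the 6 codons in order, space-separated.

Codon 1 (Tyr): best is UAU at 30.2.
Codon 2 (Phe): best is UUC at 31.9.
Codon 3 (Ile): best is AUA at 34.0.
Codon 4 (Gln): best is CAA at 18.0.
Codon 5 (Tyr): best is UAU at 30.2.
Codon 6 (Tyr): best is UAU at 30.2.

UAU UUC AUA CAA UAU UAU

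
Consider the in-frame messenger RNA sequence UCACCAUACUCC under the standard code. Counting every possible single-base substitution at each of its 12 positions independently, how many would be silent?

Codon 1 (UCA, Ser): 3 synonymous substitutions.
Codon 2 (CCA, Pro): 3 synonymous substitutions.
Codon 3 (UAC, Tyr): 1 synonymous substitution.
Codon 4 (UCC, Ser): 3 synonymous substitutions.
Total: 3 + 3 + 1 + 3 = 10.

10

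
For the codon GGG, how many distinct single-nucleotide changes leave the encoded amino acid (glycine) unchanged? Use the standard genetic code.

Position 1: none → 0 synonymous.
Position 2: none → 0 synonymous.
Position 3: GGT, GGC, GGA → 3 synonymous.
Total: 0 + 0 + 3 = 3.

3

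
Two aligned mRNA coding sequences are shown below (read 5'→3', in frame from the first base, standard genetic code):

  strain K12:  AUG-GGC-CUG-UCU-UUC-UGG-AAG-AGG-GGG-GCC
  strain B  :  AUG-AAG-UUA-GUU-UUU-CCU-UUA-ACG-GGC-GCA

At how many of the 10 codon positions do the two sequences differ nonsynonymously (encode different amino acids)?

5

Codon 1: AUG Met / AUG Met — identical.
Codon 2: GGC Gly / AAG Lys — nonsynonymous.
Codon 3: CUG Leu / UUA Leu — synonymous.
Codon 4: UCU Ser / GUU Val — nonsynonymous.
Codon 5: UUC Phe / UUU Phe — synonymous.
Codon 6: UGG Trp / CCU Pro — nonsynonymous.
Codon 7: AAG Lys / UUA Leu — nonsynonymous.
Codon 8: AGG Arg / ACG Thr — nonsynonymous.
Codon 9: GGG Gly / GGC Gly — synonymous.
Codon 10: GCC Ala / GCA Ala — synonymous.
Nonsynonymous differences: 5.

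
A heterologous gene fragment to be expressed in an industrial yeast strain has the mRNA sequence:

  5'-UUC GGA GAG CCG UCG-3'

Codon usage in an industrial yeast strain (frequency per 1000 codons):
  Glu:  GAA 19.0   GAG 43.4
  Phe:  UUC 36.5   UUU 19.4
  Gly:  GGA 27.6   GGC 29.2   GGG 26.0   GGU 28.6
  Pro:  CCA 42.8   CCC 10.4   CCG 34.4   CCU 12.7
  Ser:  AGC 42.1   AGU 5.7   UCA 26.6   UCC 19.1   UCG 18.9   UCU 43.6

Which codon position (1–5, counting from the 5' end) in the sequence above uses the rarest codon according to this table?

5

Codon 1 UUC (Phe): 36.5 per 1000.
Codon 2 GGA (Gly): 27.6 per 1000.
Codon 3 GAG (Glu): 43.4 per 1000.
Codon 4 CCG (Pro): 34.4 per 1000.
Codon 5 UCG (Ser): 18.9 per 1000.
Lowest frequency is 18.9 at codon 5.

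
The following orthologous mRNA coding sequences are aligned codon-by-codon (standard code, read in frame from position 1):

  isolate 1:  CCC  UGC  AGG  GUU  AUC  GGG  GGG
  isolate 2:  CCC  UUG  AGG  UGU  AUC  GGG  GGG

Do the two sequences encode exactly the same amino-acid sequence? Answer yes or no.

no

Codon 1: CCC Pro / CCC Pro — identical.
Codon 2: UGC Cys / UUG Leu — nonsynonymous.
Codon 3: AGG Arg / AGG Arg — identical.
Codon 4: GUU Val / UGU Cys — nonsynonymous.
Codon 5: AUC Ile / AUC Ile — identical.
Codon 6: GGG Gly / GGG Gly — identical.
Codon 7: GGG Gly / GGG Gly — identical.
Nonsynonymous differences: 2 → different protein.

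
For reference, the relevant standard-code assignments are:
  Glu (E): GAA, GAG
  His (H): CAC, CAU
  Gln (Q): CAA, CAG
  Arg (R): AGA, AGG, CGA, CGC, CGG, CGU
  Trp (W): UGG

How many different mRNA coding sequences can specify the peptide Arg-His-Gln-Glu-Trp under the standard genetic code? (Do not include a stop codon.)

48

Arg: 6 codons.
His: 2 codons.
Gln: 2 codons.
Glu: 2 codons.
Trp: 1 codon.
6 × 2 × 2 × 2 × 1 = 48.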